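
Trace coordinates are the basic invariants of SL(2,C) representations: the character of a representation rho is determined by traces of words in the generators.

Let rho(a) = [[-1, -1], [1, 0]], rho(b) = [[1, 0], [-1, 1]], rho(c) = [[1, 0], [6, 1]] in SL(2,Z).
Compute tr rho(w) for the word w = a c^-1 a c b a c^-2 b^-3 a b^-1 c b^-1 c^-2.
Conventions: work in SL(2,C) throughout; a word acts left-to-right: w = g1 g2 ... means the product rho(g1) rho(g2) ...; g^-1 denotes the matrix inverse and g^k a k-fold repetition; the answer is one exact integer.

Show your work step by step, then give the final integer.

-679

rho(a) = [[-1, -1], [1, 0]]
... * rho(c^-1) = [[1, 0], [-6, 1]]  ->  [[5, -1], [1, 0]]
... * rho(a) = [[-1, -1], [1, 0]]  ->  [[-6, -5], [-1, -1]]
... * rho(c) = [[1, 0], [6, 1]]  ->  [[-36, -5], [-7, -1]]
... * rho(b) = [[1, 0], [-1, 1]]  ->  [[-31, -5], [-6, -1]]
... * rho(a) = [[-1, -1], [1, 0]]  ->  [[26, 31], [5, 6]]
... * rho(c^-1) = [[1, 0], [-6, 1]]  ->  [[-160, 31], [-31, 6]]
... * rho(c^-1) = [[1, 0], [-6, 1]]  ->  [[-346, 31], [-67, 6]]
... * rho(b^-1) = [[1, 0], [1, 1]]  ->  [[-315, 31], [-61, 6]]
... * rho(b^-1) = [[1, 0], [1, 1]]  ->  [[-284, 31], [-55, 6]]
... * rho(b^-1) = [[1, 0], [1, 1]]  ->  [[-253, 31], [-49, 6]]
... * rho(a) = [[-1, -1], [1, 0]]  ->  [[284, 253], [55, 49]]
... * rho(b^-1) = [[1, 0], [1, 1]]  ->  [[537, 253], [104, 49]]
... * rho(c) = [[1, 0], [6, 1]]  ->  [[2055, 253], [398, 49]]
... * rho(b^-1) = [[1, 0], [1, 1]]  ->  [[2308, 253], [447, 49]]
... * rho(c^-1) = [[1, 0], [-6, 1]]  ->  [[790, 253], [153, 49]]
... * rho(c^-1) = [[1, 0], [-6, 1]]  ->  [[-728, 253], [-141, 49]]
tr = -728 + 49 = -679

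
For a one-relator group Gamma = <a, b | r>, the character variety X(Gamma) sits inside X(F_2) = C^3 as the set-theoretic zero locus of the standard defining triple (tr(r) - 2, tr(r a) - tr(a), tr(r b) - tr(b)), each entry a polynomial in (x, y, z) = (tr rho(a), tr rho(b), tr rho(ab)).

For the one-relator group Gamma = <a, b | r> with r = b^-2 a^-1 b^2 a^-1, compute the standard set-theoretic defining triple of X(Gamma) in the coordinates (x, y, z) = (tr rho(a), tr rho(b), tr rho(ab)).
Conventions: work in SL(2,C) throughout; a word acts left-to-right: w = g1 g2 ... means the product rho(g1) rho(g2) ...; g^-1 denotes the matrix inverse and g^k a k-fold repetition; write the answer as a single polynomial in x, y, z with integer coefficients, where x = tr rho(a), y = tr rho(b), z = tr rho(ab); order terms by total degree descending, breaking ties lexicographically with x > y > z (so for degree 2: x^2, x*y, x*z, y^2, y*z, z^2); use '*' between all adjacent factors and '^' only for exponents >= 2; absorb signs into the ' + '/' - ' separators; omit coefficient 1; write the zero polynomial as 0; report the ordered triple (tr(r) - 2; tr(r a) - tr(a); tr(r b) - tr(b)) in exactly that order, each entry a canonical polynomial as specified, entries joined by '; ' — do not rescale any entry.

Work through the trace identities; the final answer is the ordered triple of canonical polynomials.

next, trace(b^2) = trace(b) trace(b) - trace(1)  (reduce the b square) = y^2 - 2
and trace(b^2 a) = trace(b) trace(a b) - trace(a)  (reduce the b square) = y*z - x
trace(a^-1 b^2) = trace(b^2) trace(a) - trace(b^2 a)  (eliminate a^-1) = x*y^2 - y*z - x
trace(a^-1 b^2 a^-1) = trace(a^-1 b^2) trace(a) - trace(a^-1 b^2 a)  (eliminate a^-1) = x^2*y^2 - x*y*z - x^2 - y^2 + 2
trace(b^3) = trace(b) trace(b^2) - trace(b)  (reduce the b square) = y^3 - 3*y
next, trace(b^3 a) = trace(b) trace(b a b) - trace(b a)  (reduce the b square) = y^2*z - x*y - z
next, trace(b a^-1 b^2) = trace(b^3) trace(a) - trace(b^3 a)  (eliminate a^-1) = x*y^3 - y^2*z - 2*x*y + z
trace(a b a b) = trace(b a) trace(b a) - trace(1)  (split on b) = z^2 - 2
next, trace(a b a) = trace(a) trace(b a) - trace(b)  (reduce the a square) = x*z - y
trace(b^2 a b a) = trace(b) trace(a b a b) - trace(a b a)  (reduce the b square) = y*z^2 - x*z - y
and trace(b a^-1 b^2 a) = trace(b^2 a b) trace(a) - trace(b^2 a b a)  (eliminate a^-1) = x*y^2*z - x^2*y - y*z^2 + y
next, trace(a^-1 b^2 a^-1 b) = trace(b a^-1 b^2) trace(a) - trace(b a^-1 b^2 a)  (eliminate a^-1) = x^2*y^3 - 2*x*y^2*z - x^2*y + y*z^2 + x*z - y
and trace(a^-1 b^2 a^-1 b^-1) = trace(a^-1 b^2 a^-1) trace(b) - trace(a^-1 b^2 a^-1 b)  (eliminate b^-1) = x*y^2*z - y^3 - y*z^2 - x*z + 3*y
trace(b^-2 a^-1 b^2 a^-1) = trace(a^-1 b^2 a^-1 b^-1) trace(b) - trace(a^-1 b^2 a^-1)  (eliminate b^-1) = x*y^3*z - x^2*y^2 - y^4 - y^2*z^2 + x^2 + 4*y^2 - 2
assemble the triple (trace(r) - 2; trace(r a) - x; trace(r b) - y)

x*y^3*z - x^2*y^2 - y^4 - y^2*z^2 + x^2 + 4*y^2 - 4; 0; x*y^2*z - y^3 - y*z^2 - x*z + 2*y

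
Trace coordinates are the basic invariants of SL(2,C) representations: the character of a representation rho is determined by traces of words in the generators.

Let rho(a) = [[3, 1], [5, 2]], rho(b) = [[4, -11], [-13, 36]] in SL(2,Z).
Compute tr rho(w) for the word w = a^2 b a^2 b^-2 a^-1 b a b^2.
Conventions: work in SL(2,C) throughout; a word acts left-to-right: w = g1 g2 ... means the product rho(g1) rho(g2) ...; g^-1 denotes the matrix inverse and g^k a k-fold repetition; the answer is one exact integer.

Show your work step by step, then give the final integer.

rho(a) = [[3, 1], [5, 2]]
... * rho(a) = [[3, 1], [5, 2]]  ->  [[14, 5], [25, 9]]
... * rho(b) = [[4, -11], [-13, 36]]  ->  [[-9, 26], [-17, 49]]
... * rho(a) = [[3, 1], [5, 2]]  ->  [[103, 43], [194, 81]]
... * rho(a) = [[3, 1], [5, 2]]  ->  [[524, 189], [987, 356]]
... * rho(b^-1) = [[36, 11], [13, 4]]  ->  [[21321, 6520], [40160, 12281]]
... * rho(b^-1) = [[36, 11], [13, 4]]  ->  [[852316, 260611], [1605413, 490884]]
... * rho(a^-1) = [[2, -1], [-5, 3]]  ->  [[401577, -70483], [756406, -132761]]
... * rho(b) = [[4, -11], [-13, 36]]  ->  [[2522587, -6954735], [4751517, -13099862]]
... * rho(a) = [[3, 1], [5, 2]]  ->  [[-27205914, -11386883], [-51244759, -21448207]]
... * rho(b) = [[4, -11], [-13, 36]]  ->  [[39205823, -110662734], [73847655, -208443103]]
... * rho(b) = [[4, -11], [-13, 36]]  ->  [[1595438834, -4415122477], [3005150959, -8316275913]]
tr = 1595438834 + -8316275913 = -6720837079

-6720837079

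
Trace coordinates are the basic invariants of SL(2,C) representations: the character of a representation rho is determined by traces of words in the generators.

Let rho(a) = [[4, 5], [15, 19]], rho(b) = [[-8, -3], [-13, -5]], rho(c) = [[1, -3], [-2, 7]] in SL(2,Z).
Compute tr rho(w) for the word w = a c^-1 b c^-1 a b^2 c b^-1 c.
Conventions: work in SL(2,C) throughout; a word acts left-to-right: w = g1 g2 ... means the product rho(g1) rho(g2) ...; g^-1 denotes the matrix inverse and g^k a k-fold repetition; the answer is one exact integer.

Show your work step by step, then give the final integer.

rho(a) = [[4, 5], [15, 19]]
... * rho(c^-1) = [[7, 3], [2, 1]]  ->  [[38, 17], [143, 64]]
... * rho(b) = [[-8, -3], [-13, -5]]  ->  [[-525, -199], [-1976, -749]]
... * rho(c^-1) = [[7, 3], [2, 1]]  ->  [[-4073, -1774], [-15330, -6677]]
... * rho(a) = [[4, 5], [15, 19]]  ->  [[-42902, -54071], [-161475, -203513]]
... * rho(b) = [[-8, -3], [-13, -5]]  ->  [[1046139, 399061], [3937469, 1501990]]
... * rho(b) = [[-8, -3], [-13, -5]]  ->  [[-13556905, -5133722], [-51025622, -19322357]]
... * rho(c) = [[1, -3], [-2, 7]]  ->  [[-3289461, 4734661], [-12380908, 17820367]]
... * rho(b^-1) = [[-5, 3], [13, -8]]  ->  [[77997898, -47745671], [293569311, -179705660]]
... * rho(c) = [[1, -3], [-2, 7]]  ->  [[173489240, -568213391], [652980631, -2138647553]]
tr = 173489240 + -2138647553 = -1965158313

-1965158313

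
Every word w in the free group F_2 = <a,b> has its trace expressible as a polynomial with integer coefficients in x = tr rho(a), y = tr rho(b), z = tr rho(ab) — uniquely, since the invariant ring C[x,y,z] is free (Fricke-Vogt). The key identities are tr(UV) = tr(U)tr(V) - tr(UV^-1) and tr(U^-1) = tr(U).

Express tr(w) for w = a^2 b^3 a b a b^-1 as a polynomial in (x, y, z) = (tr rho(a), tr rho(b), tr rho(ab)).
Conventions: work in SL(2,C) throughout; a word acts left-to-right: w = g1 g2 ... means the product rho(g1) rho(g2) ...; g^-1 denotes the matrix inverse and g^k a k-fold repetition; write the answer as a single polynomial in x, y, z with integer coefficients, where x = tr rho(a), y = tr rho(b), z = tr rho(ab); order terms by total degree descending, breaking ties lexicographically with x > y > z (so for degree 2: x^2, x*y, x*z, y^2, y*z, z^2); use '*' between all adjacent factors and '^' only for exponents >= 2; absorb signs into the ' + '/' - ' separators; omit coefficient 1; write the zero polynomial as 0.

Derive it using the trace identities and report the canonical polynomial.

trace(a b a b) = trace(b a) trace(b a) - trace(1)   [split at a repeated b] = z^2 - 2
trace(a b a) = trace(a) trace(b a) - trace(b)   [square of a] = x*z - y
trace(b^2 a b a) = trace(b) trace(a b a b) - trace(a b a)   [square of b] = y*z^2 - x*z - y
trace(b a b) = trace(b) trace(a b) - trace(a)   [square of b] = y*z - x
trace(b^2 a b) = trace(b) trace(b a b) - trace(b a)   [square of b] = y^2*z - x*y - z
trace(a b a^2 b^2) = trace(a) trace(b^2 a b a) - trace(b^2 a b)   [square of a] = x*y*z^2 - x^2*z - y^2*z + z
trace(a b a^2 b) = trace(a) trace(b a b a) - trace(b a b)   [square of a] = x*z^2 - y*z - x
trace(b^3 a b a^2) = trace(b) trace(a b a^2 b^2) - trace(a b a^2 b)   [square of b] = x*y^2*z^2 - x^2*y*z - y^3*z - x*z^2 + 2*y*z + x
trace(b^3 a b a) = trace(b) trace(a b a b^2) - trace(a b a b)   [square of b] = y^2*z^2 - x*y*z - y^2 - z^2 + 2
trace(a^2 b^3 a b a) = trace(a) trace(b^3 a b a^2) - trace(b^3 a b a)   [square of a] = x^2*y^2*z^2 - x^3*y*z - x*y^3*z - x^2*z^2 - y^2*z^2 + 3*x*y*z + x^2 + y^2 + z^2 - 2
trace(a b a b a b) = trace(a b a b) trace(a b) - trace(b a)   [split at a repeated a] = z^3 - 3*z
trace(b^2 a b a b a) = trace(b) trace(a b a b a b) - trace(a b a b a)   [square of b] = y*z^3 - x*z^2 - 2*y*z + x
trace(a b a b a^2 b^2) = trace(a) trace(b^2 a b a b a) - trace(b^2 a b a b)   [square of a] = x*y*z^3 - x^2*z^2 - y^2*z^2 - x*y*z + x^2 + y^2 + z^2 - 2
trace(a b a b a^2 b) = trace(a) trace(b a b a b a) - trace(b a b a b)   [square of a] = x*z^3 - y*z^2 - 2*x*z + y
trace(a^2 b^3 a b a b) = trace(b) trace(a b a b a^2 b^2) - trace(a b a b a^2 b)   [square of b] = x*y^2*z^3 - x^2*y*z^2 - y^3*z^2 - x*y^2*z - x*z^3 + x^2*y + y^3 + 2*y*z^2 + 2*x*z - 3*y
trace(a^2 b^3 a b a b^-1) = trace(a^2 b^3 a b a) trace(b) - trace(a^2 b^3 a b a b)   [inverse elimination on b] = x^2*y^3*z^2 - x^3*y^2*z - x*y^4*z - x*y^2*z^3 + 4*x*y^2*z + x*z^3 - y*z^2 - 2*x*z + y

x^2*y^3*z^2 - x^3*y^2*z - x*y^4*z - x*y^2*z^3 + 4*x*y^2*z + x*z^3 - y*z^2 - 2*x*z + y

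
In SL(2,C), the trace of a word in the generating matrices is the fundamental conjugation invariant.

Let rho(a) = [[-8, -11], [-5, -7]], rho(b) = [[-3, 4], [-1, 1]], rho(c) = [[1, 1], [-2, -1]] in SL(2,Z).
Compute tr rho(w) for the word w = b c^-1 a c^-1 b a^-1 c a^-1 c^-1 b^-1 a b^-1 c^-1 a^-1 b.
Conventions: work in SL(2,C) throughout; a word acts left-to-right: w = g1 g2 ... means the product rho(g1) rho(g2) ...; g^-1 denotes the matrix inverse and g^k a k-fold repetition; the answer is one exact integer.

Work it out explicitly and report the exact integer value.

629562169

rho(b) = [[-3, 4], [-1, 1]]
... * rho(c^-1) = [[-1, -1], [2, 1]]  ->  [[11, 7], [3, 2]]
... * rho(a) = [[-8, -11], [-5, -7]]  ->  [[-123, -170], [-34, -47]]
... * rho(c^-1) = [[-1, -1], [2, 1]]  ->  [[-217, -47], [-60, -13]]
... * rho(b) = [[-3, 4], [-1, 1]]  ->  [[698, -915], [193, -253]]
... * rho(a^-1) = [[-7, 11], [5, -8]]  ->  [[-9461, 14998], [-2616, 4147]]
... * rho(c) = [[1, 1], [-2, -1]]  ->  [[-39457, -24459], [-10910, -6763]]
... * rho(a^-1) = [[-7, 11], [5, -8]]  ->  [[153904, -238355], [42555, -65906]]
... * rho(c^-1) = [[-1, -1], [2, 1]]  ->  [[-630614, -392259], [-174367, -108461]]
... * rho(b^-1) = [[1, -4], [1, -3]]  ->  [[-1022873, 3699233], [-282828, 1022851]]
... * rho(a) = [[-8, -11], [-5, -7]]  ->  [[-10313181, -14643028], [-2851631, -4048849]]
... * rho(b^-1) = [[1, -4], [1, -3]]  ->  [[-24956209, 85181808], [-6900480, 23553071]]
... * rho(c^-1) = [[-1, -1], [2, 1]]  ->  [[195319825, 110138017], [54006622, 30453551]]
... * rho(a^-1) = [[-7, 11], [5, -8]]  ->  [[-816548690, 1267413939], [-225778599, 350444434]]
... * rho(b) = [[-3, 4], [-1, 1]]  ->  [[1182232131, -1998780821], [326891363, -552669962]]
tr = 1182232131 + -552669962 = 629562169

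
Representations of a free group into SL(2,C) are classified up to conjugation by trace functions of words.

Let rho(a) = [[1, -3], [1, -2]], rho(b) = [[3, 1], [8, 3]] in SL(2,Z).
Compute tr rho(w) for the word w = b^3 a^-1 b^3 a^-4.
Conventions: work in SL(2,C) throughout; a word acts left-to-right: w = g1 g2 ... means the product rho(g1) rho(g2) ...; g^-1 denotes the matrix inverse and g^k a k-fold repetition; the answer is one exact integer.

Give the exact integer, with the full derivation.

498434

rho(b) = [[3, 1], [8, 3]]
... * rho(b) = [[3, 1], [8, 3]]  ->  [[17, 6], [48, 17]]
... * rho(b) = [[3, 1], [8, 3]]  ->  [[99, 35], [280, 99]]
... * rho(a^-1) = [[-2, 3], [-1, 1]]  ->  [[-233, 332], [-659, 939]]
... * rho(b) = [[3, 1], [8, 3]]  ->  [[1957, 763], [5535, 2158]]
... * rho(b) = [[3, 1], [8, 3]]  ->  [[11975, 4246], [33869, 12009]]
... * rho(b) = [[3, 1], [8, 3]]  ->  [[69893, 24713], [197679, 69896]]
... * rho(a^-1) = [[-2, 3], [-1, 1]]  ->  [[-164499, 234392], [-465254, 662933]]
... * rho(a^-1) = [[-2, 3], [-1, 1]]  ->  [[94606, -259105], [267575, -732829]]
... * rho(a^-1) = [[-2, 3], [-1, 1]]  ->  [[69893, 24713], [197679, 69896]]
... * rho(a^-1) = [[-2, 3], [-1, 1]]  ->  [[-164499, 234392], [-465254, 662933]]
tr = -164499 + 662933 = 498434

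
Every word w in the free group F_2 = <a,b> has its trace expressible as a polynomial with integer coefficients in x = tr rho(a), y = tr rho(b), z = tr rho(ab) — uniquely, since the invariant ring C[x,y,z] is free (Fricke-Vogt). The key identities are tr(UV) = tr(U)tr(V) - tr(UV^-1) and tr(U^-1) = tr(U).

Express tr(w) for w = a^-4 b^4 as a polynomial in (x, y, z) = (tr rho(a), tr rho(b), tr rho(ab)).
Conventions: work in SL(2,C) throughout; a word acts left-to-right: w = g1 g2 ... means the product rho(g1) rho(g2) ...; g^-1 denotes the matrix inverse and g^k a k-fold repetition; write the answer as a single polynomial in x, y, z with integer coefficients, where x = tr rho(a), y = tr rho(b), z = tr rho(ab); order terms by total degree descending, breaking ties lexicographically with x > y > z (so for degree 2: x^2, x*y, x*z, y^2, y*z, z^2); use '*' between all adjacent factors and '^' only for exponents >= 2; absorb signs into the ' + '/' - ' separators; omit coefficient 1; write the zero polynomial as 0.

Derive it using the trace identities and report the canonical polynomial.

tr(b^2) = tr(b)*tr(b) - tr(1) = y^2 - 2
next, tr(b^3) = tr(b)*tr(b^2) - tr(b) = y^3 - 3*y
tr(b^4) = tr(b)*tr(b^3) - tr(b^2) = y^4 - 4*y^2 + 2
next, tr(b a b) = tr(b)*tr(a b) - tr(a) = y*z - x
tr(b^2 a b) = tr(b)*tr(b a b) - tr(b a) = y^2*z - x*y - z
tr(b^4 a) = tr(b)*tr(b^2 a b) - tr(b^2 a) = y^3*z - x*y^2 - 2*y*z + x
tr(a^-1 b^4) = tr(b^4)*tr(a) - tr(b^4 a) = x*y^4 - y^3*z - 3*x*y^2 + 2*y*z + x
tr(b^4 a^-2) = tr(a^-1 b^4)*tr(a) - tr(a^-1 b^4 a) = x^2*y^4 - x*y^3*z - 3*x^2*y^2 - y^4 + 2*x*y*z + x^2 + 4*y^2 - 2
next, tr(b^4 a^-3) = tr(b^4 a^-2)*tr(a) - tr(b^4 a^-1) = x^3*y^4 - x^2*y^3*z - 3*x^3*y^2 - 2*x*y^4 + 2*x^2*y*z + y^3*z + x^3 + 7*x*y^2 - 2*y*z - 3*x
next, tr(a^-4 b^4) = tr(b^4 a^-3)*tr(a) - tr(b^4 a^-2) = x^4*y^4 - x^3*y^3*z - 3*x^4*y^2 - 3*x^2*y^4 + 2*x^3*y*z + 2*x*y^3*z + x^4 + 10*x^2*y^2 + y^4 - 4*x*y*z - 4*x^2 - 4*y^2 + 2

x^4*y^4 - x^3*y^3*z - 3*x^4*y^2 - 3*x^2*y^4 + 2*x^3*y*z + 2*x*y^3*z + x^4 + 10*x^2*y^2 + y^4 - 4*x*y*z - 4*x^2 - 4*y^2 + 2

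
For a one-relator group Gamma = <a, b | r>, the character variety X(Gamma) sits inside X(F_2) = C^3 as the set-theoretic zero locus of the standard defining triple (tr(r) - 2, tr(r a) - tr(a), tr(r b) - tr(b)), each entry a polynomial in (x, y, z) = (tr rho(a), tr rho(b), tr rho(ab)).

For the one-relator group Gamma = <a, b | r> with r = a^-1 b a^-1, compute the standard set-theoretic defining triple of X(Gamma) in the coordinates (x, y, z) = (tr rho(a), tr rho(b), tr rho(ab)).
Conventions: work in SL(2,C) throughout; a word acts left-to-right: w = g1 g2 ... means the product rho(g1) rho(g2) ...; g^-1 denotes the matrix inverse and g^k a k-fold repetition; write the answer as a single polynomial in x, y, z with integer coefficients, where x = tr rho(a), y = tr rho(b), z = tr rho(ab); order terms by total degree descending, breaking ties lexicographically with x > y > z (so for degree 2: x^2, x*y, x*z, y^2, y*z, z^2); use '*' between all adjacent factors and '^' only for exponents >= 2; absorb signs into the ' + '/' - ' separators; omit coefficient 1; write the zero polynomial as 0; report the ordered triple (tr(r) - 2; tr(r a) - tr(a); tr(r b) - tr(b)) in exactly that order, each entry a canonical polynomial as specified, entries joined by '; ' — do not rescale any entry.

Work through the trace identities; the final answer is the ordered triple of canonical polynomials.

x^2*y - x*z - y - 2; x*y - x - z; x^2*y^2 - 2*x*y*z + z^2 - y - 2

trace(b a^-1) = trace(b) * trace(a) - trace(b a) = x*y - z
trace(a^-1 b a^-1) = trace(b a^-1) * trace(a) - trace(b) = x^2*y - x*z - y
so trace(b^2) = trace(b) * trace(b) - trace(1)  (reduce the b square) = y^2 - 2
reduce: trace(b^2 a) = trace(b) * trace(a b) - trace(a)  (reduce the b square) = y*z - x
so trace(b a^-1 b) = trace(b^2) * trace(a) - trace(b^2 a)  (eliminate a^-1) = x*y^2 - y*z - x
trace(b a b a) = trace(a b) * trace(a b) - trace(1)  (split on a) = z^2 - 2
so trace(b a^-1 b a) = trace(b a b) * trace(a) - trace(b a b a)  (eliminate a^-1) = x*y*z - x^2 - z^2 + 2
trace(a^-1 b a^-1 b) = trace(b a^-1 b) * trace(a) - trace(b a^-1 b a)  (eliminate a^-1) = x^2*y^2 - 2*x*y*z + z^2 - 2
assemble the triple (trace(r) - 2; trace(r a) - x; trace(r b) - y)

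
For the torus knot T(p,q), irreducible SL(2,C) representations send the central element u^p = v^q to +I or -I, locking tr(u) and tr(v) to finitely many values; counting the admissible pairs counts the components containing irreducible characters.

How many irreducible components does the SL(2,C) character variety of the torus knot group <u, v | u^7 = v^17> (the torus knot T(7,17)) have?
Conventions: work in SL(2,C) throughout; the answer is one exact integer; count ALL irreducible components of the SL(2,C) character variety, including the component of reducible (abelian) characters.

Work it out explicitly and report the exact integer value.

In the torus knot group T(7,17), u^7 = v^17 is central, so an irreducible representation sends it to +I or -I (Schur).
On an irreducible component, tr(u) is locked at 2*cos(pi*alpha/7) for some alpha in 1..6, and tr(v) at 2*cos(pi*beta/17) for some beta in 1..16.
The two central values (-1)^alpha I and (-1)^beta I must be the same matrix, so alpha and beta share a parity.
Enumerate parity-matched pairs: 3*8 odd-odd plus 3*8 even-even gives 48.
components with irreducible characters: 48; plus the single component of reducible (abelian) characters: total 49.

49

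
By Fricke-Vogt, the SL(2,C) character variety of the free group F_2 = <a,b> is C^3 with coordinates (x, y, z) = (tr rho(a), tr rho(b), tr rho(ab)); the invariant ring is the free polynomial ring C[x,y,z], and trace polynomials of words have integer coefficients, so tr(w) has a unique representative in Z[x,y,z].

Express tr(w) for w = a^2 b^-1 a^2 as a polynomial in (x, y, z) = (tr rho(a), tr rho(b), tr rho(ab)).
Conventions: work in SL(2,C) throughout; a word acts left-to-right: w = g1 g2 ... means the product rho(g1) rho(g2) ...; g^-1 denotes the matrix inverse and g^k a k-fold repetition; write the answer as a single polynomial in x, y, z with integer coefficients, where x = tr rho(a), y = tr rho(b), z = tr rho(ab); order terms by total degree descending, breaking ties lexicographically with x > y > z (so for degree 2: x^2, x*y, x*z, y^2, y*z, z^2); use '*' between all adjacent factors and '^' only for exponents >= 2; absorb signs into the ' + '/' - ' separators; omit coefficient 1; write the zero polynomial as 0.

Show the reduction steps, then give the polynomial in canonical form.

x^4*y - x^3*z - 3*x^2*y + 2*x*z + y

tr(a^2) = tr(a) * tr(a) - tr(1)  (reduce the a square) = x^2 - 2
tr(a^3) = tr(a) * tr(a^2) - tr(a)  (reduce the a square) = x^3 - 3*x
and tr(a^4) = tr(a) * tr(a^3) - tr(a^2)  (reduce the a square) = x^4 - 4*x^2 + 2
tr(a b a) = tr(a) * tr(b a) - tr(b)  (reduce the a square) = x*z - y
and tr(a^2 b a) = tr(a) * tr(a b a) - tr(a b)  (reduce the a square) = x^2*z - x*y - z
and tr(a^4 b) = tr(a) * tr(a^2 b a) - tr(a^2 b)  (reduce the a square) = x^3*z - x^2*y - 2*x*z + y
tr(a^2 b^-1 a^2) = tr(a^4) * tr(b) - tr(a^4 b)  (eliminate b^-1) = x^4*y - x^3*z - 3*x^2*y + 2*x*z + y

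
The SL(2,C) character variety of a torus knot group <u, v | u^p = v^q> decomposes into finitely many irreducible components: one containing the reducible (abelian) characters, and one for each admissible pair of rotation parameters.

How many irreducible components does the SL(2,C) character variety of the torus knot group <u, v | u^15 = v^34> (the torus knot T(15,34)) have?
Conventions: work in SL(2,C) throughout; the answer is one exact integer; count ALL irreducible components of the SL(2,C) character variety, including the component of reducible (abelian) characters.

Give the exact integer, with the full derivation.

232

Gamma = < u, v | u^15 = v^34 > (torus knot T(15,34)); the central element u^15 = v^34 acts as +I or -I in any irreducible SL(2,C) representation.
So on each irreducible component the traces are pinned: tr(u) = 2*cos(pi*alpha/15) with 1 <= alpha <= 14, tr(v) = 2*cos(pi*beta/34) with 1 <= beta <= 33.
The two central values (-1)^alpha I and (-1)^beta I must be the same matrix, so alpha and beta share a parity.
Enumerate parity-matched pairs: 7*17 odd-odd plus 7*16 even-even gives 231.
Total: 231 irreducible-character components + 1 reducible (abelian) component = 232.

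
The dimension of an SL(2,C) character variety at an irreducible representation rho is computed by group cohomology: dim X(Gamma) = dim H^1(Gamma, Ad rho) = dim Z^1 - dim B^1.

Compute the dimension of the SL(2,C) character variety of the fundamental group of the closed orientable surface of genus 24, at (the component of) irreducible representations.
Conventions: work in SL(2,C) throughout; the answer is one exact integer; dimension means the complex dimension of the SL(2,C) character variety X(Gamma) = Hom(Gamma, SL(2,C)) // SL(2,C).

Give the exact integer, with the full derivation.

Gamma = pi_1(Sigma_24) = < a_1, b_1, ..., a_24, b_24 | prod [a_i, b_i] > has 2g = 48 generators and 1 relator.
Before the relator condition, cocycle space has dim 3*48 = 144.
At an irreducible rho, H^2 = coker(d_2) vanishes (Poincare duality: H^2 is dual to H^0 = invariants = 0), so d_2 is surjective onto sl_2 and dim Z^1 = 144 - 3 = 141.
dim B^1 = 3 (coboundaries, injective at irreducible rho).
dim H^1 = 141 - 3 = 138 = dim X.

138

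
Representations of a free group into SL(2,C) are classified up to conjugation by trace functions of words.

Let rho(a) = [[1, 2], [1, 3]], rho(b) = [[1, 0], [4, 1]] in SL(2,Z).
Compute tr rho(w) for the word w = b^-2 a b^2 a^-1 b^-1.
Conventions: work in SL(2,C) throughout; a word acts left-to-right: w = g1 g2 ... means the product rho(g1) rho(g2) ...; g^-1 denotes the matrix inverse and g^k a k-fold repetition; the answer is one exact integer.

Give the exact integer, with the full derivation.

rho(b^-1) = [[1, 0], [-4, 1]]
... * rho(b^-1) = [[1, 0], [-4, 1]]  ->  [[1, 0], [-8, 1]]
... * rho(a) = [[1, 2], [1, 3]]  ->  [[1, 2], [-7, -13]]
... * rho(b) = [[1, 0], [4, 1]]  ->  [[9, 2], [-59, -13]]
... * rho(b) = [[1, 0], [4, 1]]  ->  [[17, 2], [-111, -13]]
... * rho(a^-1) = [[3, -2], [-1, 1]]  ->  [[49, -32], [-320, 209]]
... * rho(b^-1) = [[1, 0], [-4, 1]]  ->  [[177, -32], [-1156, 209]]
tr = 177 + 209 = 386

386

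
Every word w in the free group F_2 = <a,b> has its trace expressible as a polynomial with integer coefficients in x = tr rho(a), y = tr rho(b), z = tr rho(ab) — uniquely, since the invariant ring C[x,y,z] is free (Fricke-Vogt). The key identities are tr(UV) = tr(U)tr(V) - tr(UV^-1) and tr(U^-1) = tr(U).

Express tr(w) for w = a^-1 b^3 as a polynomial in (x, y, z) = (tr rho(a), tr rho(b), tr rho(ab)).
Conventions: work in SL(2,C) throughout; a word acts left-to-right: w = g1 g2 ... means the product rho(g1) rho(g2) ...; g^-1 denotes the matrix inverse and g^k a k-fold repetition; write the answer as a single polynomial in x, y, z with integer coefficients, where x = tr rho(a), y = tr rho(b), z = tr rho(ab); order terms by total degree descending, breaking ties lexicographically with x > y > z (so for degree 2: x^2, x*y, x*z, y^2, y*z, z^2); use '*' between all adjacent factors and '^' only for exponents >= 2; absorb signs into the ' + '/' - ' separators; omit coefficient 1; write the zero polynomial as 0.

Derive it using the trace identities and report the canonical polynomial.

x*y^3 - y^2*z - 2*x*y + z

trace(b^2) = trace(b) * trace(b) - trace(1)  (reduce the b square) = y^2 - 2
trace(b^3) = trace(b) * trace(b^2) - trace(b)  (reduce the b square) = y^3 - 3*y
reduce: trace(b a b) = trace(b) * trace(a b) - trace(a)  (reduce the b square) = y*z - x
trace(b^3 a) = trace(b) * trace(b a b) - trace(b a)  (reduce the b square) = y^2*z - x*y - z
trace(a^-1 b^3) = trace(b^3) * trace(a) - trace(b^3 a)  (eliminate a^-1) = x*y^3 - y^2*z - 2*x*y + z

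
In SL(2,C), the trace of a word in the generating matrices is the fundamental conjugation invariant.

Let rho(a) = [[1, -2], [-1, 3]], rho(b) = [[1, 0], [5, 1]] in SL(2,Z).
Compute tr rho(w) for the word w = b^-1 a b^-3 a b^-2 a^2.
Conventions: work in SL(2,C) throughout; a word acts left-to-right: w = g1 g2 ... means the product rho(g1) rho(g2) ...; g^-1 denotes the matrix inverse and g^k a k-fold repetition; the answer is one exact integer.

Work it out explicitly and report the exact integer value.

rho(b^-1) = [[1, 0], [-5, 1]]
... * rho(a) = [[1, -2], [-1, 3]]  ->  [[1, -2], [-6, 13]]
... * rho(b^-1) = [[1, 0], [-5, 1]]  ->  [[11, -2], [-71, 13]]
... * rho(b^-1) = [[1, 0], [-5, 1]]  ->  [[21, -2], [-136, 13]]
... * rho(b^-1) = [[1, 0], [-5, 1]]  ->  [[31, -2], [-201, 13]]
... * rho(a) = [[1, -2], [-1, 3]]  ->  [[33, -68], [-214, 441]]
... * rho(b^-1) = [[1, 0], [-5, 1]]  ->  [[373, -68], [-2419, 441]]
... * rho(b^-1) = [[1, 0], [-5, 1]]  ->  [[713, -68], [-4624, 441]]
... * rho(a) = [[1, -2], [-1, 3]]  ->  [[781, -1630], [-5065, 10571]]
... * rho(a) = [[1, -2], [-1, 3]]  ->  [[2411, -6452], [-15636, 41843]]
tr = 2411 + 41843 = 44254

44254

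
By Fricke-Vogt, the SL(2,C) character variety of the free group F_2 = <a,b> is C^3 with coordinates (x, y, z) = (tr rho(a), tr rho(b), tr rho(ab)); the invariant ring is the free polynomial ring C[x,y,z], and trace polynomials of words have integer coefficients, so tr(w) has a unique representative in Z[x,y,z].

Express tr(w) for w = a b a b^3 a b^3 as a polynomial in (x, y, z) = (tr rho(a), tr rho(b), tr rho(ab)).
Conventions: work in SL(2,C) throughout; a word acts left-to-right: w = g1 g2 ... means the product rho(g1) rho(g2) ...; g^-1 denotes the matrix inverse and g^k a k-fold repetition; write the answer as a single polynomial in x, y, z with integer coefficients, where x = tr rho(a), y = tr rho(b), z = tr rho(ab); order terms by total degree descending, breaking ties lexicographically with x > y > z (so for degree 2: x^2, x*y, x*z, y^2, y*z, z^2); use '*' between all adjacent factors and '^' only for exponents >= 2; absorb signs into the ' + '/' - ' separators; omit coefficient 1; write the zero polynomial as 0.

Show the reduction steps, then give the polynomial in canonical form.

trace(a b a b) = trace(a b)*trace(a b) - trace(1)  (split on a) = z^2 - 2
trace(a b a b a b) = trace(a b)*trace(a b a b) - trace(a^-1 b^-1)  (split on a) = z^3 - 3*z
trace(b a b) = trace(b)*trace(a b) - trace(a)  (reduce the b square) = y*z - x
trace(a b a b a) = trace(a)*trace(b a b a) - trace(b a b)  (reduce the a square) = x*z^2 - y*z - x
trace(a b a b^2 a b) = trace(b)*trace(a b a b a b) - trace(a b a b a)  (reduce the b square) = y*z^3 - x*z^2 - 2*y*z + x
trace(b a^2) = trace(a)*trace(b a) - trace(b)  (reduce the a square) = x*z - y
trace(a^2 b a) = trace(a)*trace(b a^2) - trace(b a)  (reduce the a square) = x^2*z - x*y - z
trace(a b a b^2 a) = trace(b)*trace(a^2 b a b) - trace(a^2 b a)  (reduce the b square) = x*y*z^2 - x^2*z - y^2*z + z
trace(a b a b^2 a b^2) = trace(b)*trace(a b a b^2 a b) - trace(a b a b^2 a)  (reduce the b square) = y^2*z^3 - 2*x*y*z^2 + x^2*z - y^2*z + x*y - z
trace(a b^3 a b a b^2) = trace(b)*trace(a b a b^2 a b^2) - trace(a b a b^2 a b)  (reduce the b square) = y^3*z^3 - 2*x*y^2*z^2 + x^2*y*z - y^3*z - y*z^3 + x*y^2 + x*z^2 + y*z - x
trace(a b^3 a b a b) = trace(b)*trace(a b a b a b^2) - trace(a b a b a b)  (reduce the b square) = y^2*z^3 - x*y*z^2 - 2*y^2*z - z^3 + x*y + 3*z
trace(a b a b^3 a b^3) = trace(b)*trace(a b^3 a b a b^2) - trace(a b^3 a b a b)  (reduce the b square) = y^4*z^3 - 2*x*y^3*z^2 + x^2*y^2*z - y^4*z - 2*y^2*z^3 + x*y^3 + 2*x*y*z^2 + 3*y^2*z + z^3 - 2*x*y - 3*z

y^4*z^3 - 2*x*y^3*z^2 + x^2*y^2*z - y^4*z - 2*y^2*z^3 + x*y^3 + 2*x*y*z^2 + 3*y^2*z + z^3 - 2*x*y - 3*z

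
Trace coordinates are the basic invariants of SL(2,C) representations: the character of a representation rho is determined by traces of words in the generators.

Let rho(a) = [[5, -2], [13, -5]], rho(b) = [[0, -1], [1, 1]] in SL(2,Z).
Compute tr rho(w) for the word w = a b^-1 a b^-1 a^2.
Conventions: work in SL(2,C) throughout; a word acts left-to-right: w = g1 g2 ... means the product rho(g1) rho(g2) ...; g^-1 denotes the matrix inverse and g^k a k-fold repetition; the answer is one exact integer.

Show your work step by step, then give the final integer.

rho(a) = [[5, -2], [13, -5]]
... * rho(b^-1) = [[1, 1], [-1, 0]]  ->  [[7, 5], [18, 13]]
... * rho(a) = [[5, -2], [13, -5]]  ->  [[100, -39], [259, -101]]
... * rho(b^-1) = [[1, 1], [-1, 0]]  ->  [[139, 100], [360, 259]]
... * rho(a) = [[5, -2], [13, -5]]  ->  [[1995, -778], [5167, -2015]]
... * rho(a) = [[5, -2], [13, -5]]  ->  [[-139, -100], [-360, -259]]
tr = -139 + -259 = -398

-398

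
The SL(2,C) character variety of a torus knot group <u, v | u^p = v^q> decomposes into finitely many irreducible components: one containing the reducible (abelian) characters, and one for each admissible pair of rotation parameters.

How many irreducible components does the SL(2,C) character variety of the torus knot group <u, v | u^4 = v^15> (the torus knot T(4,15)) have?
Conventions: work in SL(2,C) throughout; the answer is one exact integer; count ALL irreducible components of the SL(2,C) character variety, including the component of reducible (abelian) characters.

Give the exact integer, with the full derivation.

22

For T(4,15): irreducibility forces the central element u^4 = v^15 to one of +I, -I.
On an irreducible component, tr(u) is locked at 2*cos(pi*alpha/4) for some alpha in 1..3, and tr(v) at 2*cos(pi*beta/15) for some beta in 1..14.
u^4 = (-1)^alpha I and v^15 = (-1)^beta I must agree, so alpha and beta have equal parity.
Counting: 2 odd alphas x 7 odd betas + 1 even alphas x 7 even betas = 14 + 7 = 21.
That is 21 components of irreducible characters, and with the reducible (abelian) component the total is 22.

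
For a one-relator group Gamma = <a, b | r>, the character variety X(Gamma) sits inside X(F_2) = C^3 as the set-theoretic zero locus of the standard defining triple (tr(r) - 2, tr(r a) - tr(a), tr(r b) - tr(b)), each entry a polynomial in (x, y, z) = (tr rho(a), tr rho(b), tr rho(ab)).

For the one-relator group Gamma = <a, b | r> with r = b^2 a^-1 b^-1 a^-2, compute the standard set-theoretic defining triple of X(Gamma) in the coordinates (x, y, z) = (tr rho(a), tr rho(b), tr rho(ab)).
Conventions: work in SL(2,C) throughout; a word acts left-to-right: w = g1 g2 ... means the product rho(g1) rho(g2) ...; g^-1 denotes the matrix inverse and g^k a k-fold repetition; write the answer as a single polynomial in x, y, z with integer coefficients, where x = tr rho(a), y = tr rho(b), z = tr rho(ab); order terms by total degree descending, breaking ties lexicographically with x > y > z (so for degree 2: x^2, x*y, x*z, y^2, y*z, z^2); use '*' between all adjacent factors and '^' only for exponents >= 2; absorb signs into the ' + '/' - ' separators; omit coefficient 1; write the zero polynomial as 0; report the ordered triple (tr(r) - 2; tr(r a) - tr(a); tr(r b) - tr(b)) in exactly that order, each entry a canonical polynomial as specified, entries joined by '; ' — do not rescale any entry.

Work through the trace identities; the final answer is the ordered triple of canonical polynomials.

x^2*y^2*z - x*y^3 - x*y*z^2 - x^2*z + 2*x*y + z - 2; x*y^2*z - y^3 - y*z^2 - x*z - x + 3*y; x^2*y^3*z - x*y^4 - x*y^2*z^2 - 2*x^2*y*z + 3*x*y^2 + x*z^2 + y*z - x - y

use: trace(b^2) = trace(b)*trace(b) - trace(1)  (reduce the b square) = y^2 - 2
trace(b^2 a) = trace(b)*trace(a b) - trace(a)  (reduce the b square) = y*z - x
apply: trace(b^2 a^-1) = trace(b^2)*trace(a) - trace(b^2 a)  (eliminate a^-1) = x*y^2 - y*z - x
trace(a^-1 b^2 a^-1) = trace(b^2 a^-1)*trace(a) - trace(b^2)  (eliminate a^-1) = x^2*y^2 - x*y*z - x^2 - y^2 + 2
apply: trace(b^3) = trace(b)*trace(b^2) - trace(b)  (reduce the b square) = y^3 - 3*y
apply: trace(b^3 a) = trace(b)*trace(b a b) - trace(b a)  (reduce the b square) = y^2*z - x*y - z
trace(b a^-1 b^2) = trace(b^3)*trace(a) - trace(b^3 a)  (eliminate a^-1) = x*y^3 - y^2*z - 2*x*y + z
apply: trace(a b a b) = trace(a b)*trace(a b) - trace(1)  (split on a) = z^2 - 2
trace(a b a) = trace(a)*trace(b a) - trace(b)  (reduce the a square) = x*z - y
apply: trace(b^2 a b a) = trace(b)*trace(a b a b) - trace(a b a)  (reduce the b square) = y*z^2 - x*z - y
trace(b a^-1 b^2 a) = trace(b^2 a b)*trace(a) - trace(b^2 a b a)  (eliminate a^-1) = x*y^2*z - x^2*y - y*z^2 + y
trace(a^-1 b^2 a^-1 b) = trace(b a^-1 b^2)*trace(a) - trace(b a^-1 b^2 a)  (eliminate a^-1) = x^2*y^3 - 2*x*y^2*z - x^2*y + y*z^2 + x*z - y
use: trace(a^-1 b^2 a^-1 b^-1) = trace(a^-1 b^2 a^-1)*trace(b) - trace(a^-1 b^2 a^-1 b)  (eliminate b^-1) = x*y^2*z - y^3 - y*z^2 - x*z + 3*y
trace(b a^-1) = trace(b)*trace(a) - trace(b a)  (eliminate a^-1) = x*y - z
apply: trace(b^2 a^-1 b^-1 a^-2) = trace(a^-1 b^2 a^-1 b^-1)*trace(a) - trace(a^-1 b^2 a^-1 b^-1 a)  (eliminate a^-1) = x^2*y^2*z - x*y^3 - x*y*z^2 - x^2*z + 2*x*y + z
apply: trace(b^3 a^-2) = trace(b^3 a^-1)*trace(a) - trace(b^3) = x^2*y^3 - x*y^2*z - 2*x^2*y - y^3 + x*z + 3*y
trace(a^-2 b^3 a^-1) = trace(b^3 a^-2)*trace(a) - trace(b^3 a^-1) = x^3*y^3 - x^2*y^2*z - 2*x^3*y - 2*x*y^3 + x^2*z + y^2*z + 5*x*y - z
apply: trace(b^4) = trace(b)*trace(b^3) - trace(b^2) = y^4 - 4*y^2 + 2
use: trace(b^4 a) = trace(b)*trace(b^2 a b) - trace(b^2 a) = y^3*z - x*y^2 - 2*y*z + x
apply: trace(b^3 a^-1 b) = trace(b^4)*trace(a) - trace(b^4 a) = x*y^4 - y^3*z - 3*x*y^2 + 2*y*z + x
trace(b a b^3 a) = trace(b)*trace(b a b a b) - trace(b a b a) = y^2*z^2 - x*y*z - y^2 - z^2 + 2
trace(b^3 a^-1 b a) = trace(b a b^3)*trace(a) - trace(b a b^3 a) = x*y^3*z - x^2*y^2 - y^2*z^2 - x*y*z + x^2 + y^2 + z^2 - 2
trace(b^3 a^-1 b a^-1) = trace(b^3 a^-1 b)*trace(a) - trace(b^3 a^-1 b a) = x^2*y^4 - 2*x*y^3*z - 2*x^2*y^2 + y^2*z^2 + 3*x*y*z - y^2 - z^2 + 2
apply: trace(a^-2 b^3 a^-1 b) = trace(b^3 a^-1 b a^-1)*trace(a) - trace(b^3 a^-1 b) = x^3*y^4 - 2*x^2*y^3*z - 2*x^3*y^2 - x*y^4 + x*y^2*z^2 + 3*x^2*y*z + y^3*z + 2*x*y^2 - x*z^2 - 2*y*z + x
trace(b^2 a^-1 b^-1 a^-2 b) = trace(a^-2 b^3 a^-1)*trace(b) - trace(a^-2 b^3 a^-1 b) = x^2*y^3*z - x*y^4 - x*y^2*z^2 - 2*x^2*y*z + 3*x*y^2 + x*z^2 + y*z - x
assemble the triple (trace(r) - 2; trace(r a) - x; trace(r b) - y)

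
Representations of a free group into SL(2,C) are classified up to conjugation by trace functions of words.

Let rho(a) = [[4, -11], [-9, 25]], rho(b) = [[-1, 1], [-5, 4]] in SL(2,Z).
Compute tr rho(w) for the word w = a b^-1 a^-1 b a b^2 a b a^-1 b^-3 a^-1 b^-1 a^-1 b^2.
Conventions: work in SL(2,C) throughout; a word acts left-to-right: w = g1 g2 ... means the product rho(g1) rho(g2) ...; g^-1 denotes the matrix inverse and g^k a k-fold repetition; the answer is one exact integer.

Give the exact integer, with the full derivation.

rho(a) = [[4, -11], [-9, 25]]
... * rho(b^-1) = [[4, -1], [5, -1]]  ->  [[-39, 7], [89, -16]]
... * rho(a^-1) = [[25, 11], [9, 4]]  ->  [[-912, -401], [2081, 915]]
... * rho(b) = [[-1, 1], [-5, 4]]  ->  [[2917, -2516], [-6656, 5741]]
... * rho(a) = [[4, -11], [-9, 25]]  ->  [[34312, -94987], [-78293, 216741]]
... * rho(b) = [[-1, 1], [-5, 4]]  ->  [[440623, -345636], [-1005412, 788671]]
... * rho(b) = [[-1, 1], [-5, 4]]  ->  [[1287557, -941921], [-2937943, 2149272]]
... * rho(a) = [[4, -11], [-9, 25]]  ->  [[13627517, -37711152], [-31095220, 86049173]]
... * rho(b) = [[-1, 1], [-5, 4]]  ->  [[174928243, -137217091], [-399150645, 313101472]]
... * rho(a^-1) = [[25, 11], [9, 4]]  ->  [[3138252256, 1375342309], [-7160852877, -3138251207]]
... * rho(b^-1) = [[4, -1], [5, -1]]  ->  [[19429720569, -4513594565], [-44334667543, 10299104084]]
... * rho(b^-1) = [[4, -1], [5, -1]]  ->  [[55150909451, -14916126004], [-125843149752, 34035563459]]
... * rho(b^-1) = [[4, -1], [5, -1]]  ->  [[146023007784, -40234783447], [-333194781713, 91807586293]]
... * rho(a^-1) = [[25, 11], [9, 4]]  ->  [[3288462143577, 1445313951836], [-7503601266188, -3297912253671]]
... * rho(b^-1) = [[4, -1], [5, -1]]  ->  [[20380418333488, -4733776095413], [-46503966333107, 10801513519859]]
... * rho(a^-1) = [[25, 11], [9, 4]]  ->  [[466906473478483, 205249497286716], [-1065385536648944, -468337575584741]]
... * rho(b) = [[-1, 1], [-5, 4]]  ->  [[-1493153959912063, 1287904462625347], [3407073414572649, -2938735838987908]]
... * rho(b) = [[-1, 1], [-5, 4]]  ->  [[-4946368353214672, 3658463890589325], [11286605780366891, -8347869941378983]]
tr = -4946368353214672 + -8347869941378983 = -13294238294593655

-13294238294593655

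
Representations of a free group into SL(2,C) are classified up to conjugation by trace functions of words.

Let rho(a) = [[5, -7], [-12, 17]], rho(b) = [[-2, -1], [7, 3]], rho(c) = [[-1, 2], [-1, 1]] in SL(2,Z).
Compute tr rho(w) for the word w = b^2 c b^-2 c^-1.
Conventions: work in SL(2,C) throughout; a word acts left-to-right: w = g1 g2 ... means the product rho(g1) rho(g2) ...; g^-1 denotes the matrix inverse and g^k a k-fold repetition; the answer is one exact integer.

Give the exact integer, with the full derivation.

rho(b) = [[-2, -1], [7, 3]]
... * rho(b) = [[-2, -1], [7, 3]]  ->  [[-3, -1], [7, 2]]
... * rho(c) = [[-1, 2], [-1, 1]]  ->  [[4, -7], [-9, 16]]
... * rho(b^-1) = [[3, 1], [-7, -2]]  ->  [[61, 18], [-139, -41]]
... * rho(b^-1) = [[3, 1], [-7, -2]]  ->  [[57, 25], [-130, -57]]
... * rho(c^-1) = [[1, -2], [1, -1]]  ->  [[82, -139], [-187, 317]]
tr = 82 + 317 = 399

399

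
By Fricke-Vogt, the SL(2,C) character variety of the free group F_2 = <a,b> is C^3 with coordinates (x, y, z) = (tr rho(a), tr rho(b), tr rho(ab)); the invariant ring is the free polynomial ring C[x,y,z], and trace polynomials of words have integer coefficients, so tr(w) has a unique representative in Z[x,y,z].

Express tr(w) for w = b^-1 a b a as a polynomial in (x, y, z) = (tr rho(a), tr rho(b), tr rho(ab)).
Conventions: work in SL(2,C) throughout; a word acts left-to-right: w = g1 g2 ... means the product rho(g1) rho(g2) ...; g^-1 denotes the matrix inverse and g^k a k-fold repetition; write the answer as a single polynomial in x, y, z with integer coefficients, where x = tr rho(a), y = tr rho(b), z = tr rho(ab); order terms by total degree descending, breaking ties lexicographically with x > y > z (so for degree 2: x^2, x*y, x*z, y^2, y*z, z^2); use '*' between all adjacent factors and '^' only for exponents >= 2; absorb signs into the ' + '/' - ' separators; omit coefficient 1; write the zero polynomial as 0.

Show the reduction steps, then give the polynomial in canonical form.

x*y*z - y^2 - z^2 + 2

reduce: tr(a b a) = tr(a)*tr(b a) - tr(b) = x*z - y
so tr(a b a b) = tr(a b)*tr(a b) - tr(1)   [split at repeated a] = z^2 - 2
reduce: tr(b^-1 a b a) = tr(a b a)*tr(b) - tr(a b a b) = x*y*z - y^2 - z^2 + 2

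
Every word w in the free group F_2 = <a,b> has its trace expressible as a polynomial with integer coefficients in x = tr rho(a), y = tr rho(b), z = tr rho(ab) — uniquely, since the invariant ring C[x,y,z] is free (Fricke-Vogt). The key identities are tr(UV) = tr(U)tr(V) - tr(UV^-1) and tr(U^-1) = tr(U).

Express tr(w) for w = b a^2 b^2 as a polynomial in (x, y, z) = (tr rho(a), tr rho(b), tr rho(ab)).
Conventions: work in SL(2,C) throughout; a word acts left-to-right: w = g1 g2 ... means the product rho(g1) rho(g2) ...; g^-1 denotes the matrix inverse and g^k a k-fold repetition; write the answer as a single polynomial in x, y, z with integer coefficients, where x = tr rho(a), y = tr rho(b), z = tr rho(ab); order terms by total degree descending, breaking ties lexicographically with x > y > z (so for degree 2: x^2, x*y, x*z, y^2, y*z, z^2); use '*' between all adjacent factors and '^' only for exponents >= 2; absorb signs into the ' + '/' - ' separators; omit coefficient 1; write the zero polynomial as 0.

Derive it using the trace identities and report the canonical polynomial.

x*y^2*z - x^2*y - y^3 - x*z + 3*y

apply: tr(b a b) = tr(b) tr(a b) - tr(a)  (reduce the b square) = y*z - x
use: tr(b^3 a) = tr(b) tr(b a b) - tr(b a)  (reduce the b square) = y^2*z - x*y - z
apply: tr(b^2) = tr(b) tr(b) - tr(1)  (reduce the b square) = y^2 - 2
apply: tr(b^3) = tr(b) tr(b^2) - tr(b)  (reduce the b square) = y^3 - 3*y
tr(b a^2 b^2) = tr(a) tr(b^3 a) - tr(b^3)  (reduce the a square) = x*y^2*z - x^2*y - y^3 - x*z + 3*y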